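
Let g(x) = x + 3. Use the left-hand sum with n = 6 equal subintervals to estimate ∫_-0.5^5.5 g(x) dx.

30

Δx = (5.5 − (-0.5))/6 = 1.
Left endpoints: -0.5, 0.5, 1.5, 2.5, 3.5, 4.5.
g(-0.5) = 2.5, g(0.5) = 3.5, g(1.5) = 4.5, g(2.5) = 5.5, g(3.5) = 6.5, g(4.5) = 7.5.
Sum = Δx · [g(-0.5) + g(0.5) + g(1.5) + ...].
Sum = 30.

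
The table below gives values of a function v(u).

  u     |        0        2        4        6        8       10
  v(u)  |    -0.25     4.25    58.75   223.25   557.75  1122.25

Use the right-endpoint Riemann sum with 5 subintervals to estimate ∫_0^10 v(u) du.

Δu = 2.
Sum = 2·[4.25 + 58.75 + 223.25 + 557.75 + 1122.25] = 3932.5.

3932.5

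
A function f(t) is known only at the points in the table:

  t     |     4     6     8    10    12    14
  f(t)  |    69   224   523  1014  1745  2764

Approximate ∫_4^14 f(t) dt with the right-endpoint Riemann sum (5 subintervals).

Δt = 2.
Sum = 2·[224 + 523 + 1014 + 1745 + 2764] = 12540.

12540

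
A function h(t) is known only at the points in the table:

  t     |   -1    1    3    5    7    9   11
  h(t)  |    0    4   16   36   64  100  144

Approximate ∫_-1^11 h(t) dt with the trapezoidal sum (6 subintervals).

584

Δt = 2.
T_6 = (2/2)·[0 + 2·4 + 2·16 + 2·36 + 2·64 + 2·100 + 144] = 584.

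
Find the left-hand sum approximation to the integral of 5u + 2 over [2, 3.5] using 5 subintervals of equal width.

22.5

Δu = (3.5 − 2)/5 = 0.3.
Left endpoints: 2, 2.3, 2.6, 2.9, 3.2.
f(2) = 12, f(2.3) = 13.5, f(2.6) = 15, f(2.9) = 16.5, f(3.2) = 18.
Sum = Δu · [f(2) + f(2.3) + f(2.6) + f(2.9) + f(3.2)].
Sum = 22.5.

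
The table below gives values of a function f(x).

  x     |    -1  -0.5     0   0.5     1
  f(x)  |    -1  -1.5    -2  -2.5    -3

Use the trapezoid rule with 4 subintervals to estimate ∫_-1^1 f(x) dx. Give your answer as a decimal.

-4

Δx = 0.5.
T_4 = (0.5/2)·[(-1) + 2·(-1.5) + 2·(-2) + 2·(-2.5) + (-3)] = -4.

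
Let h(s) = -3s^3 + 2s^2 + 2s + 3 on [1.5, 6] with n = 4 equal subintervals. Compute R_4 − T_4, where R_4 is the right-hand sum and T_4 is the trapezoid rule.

-315.7734375

R_4 ≈ -1125.1142578.
T_4 ≈ -809.3408203.
R_4 − T_4 = -315.7734375.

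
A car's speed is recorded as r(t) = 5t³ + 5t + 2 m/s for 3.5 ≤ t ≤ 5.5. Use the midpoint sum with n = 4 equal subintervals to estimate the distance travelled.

1002.4375

Δt = (5.5 − 3.5)/4 = 0.5.
Midpoints: 3.75, 4.25, 4.75, 5.25.
r(3.75) = 284.421875, r(4.25) = 407.078125, r(4.75) = 561.609375, r(5.25) = 751.765625.
Sum = Δt · [r(3.75) + r(4.25) + r(4.75) + r(5.25)].
Sum = 1002.4375.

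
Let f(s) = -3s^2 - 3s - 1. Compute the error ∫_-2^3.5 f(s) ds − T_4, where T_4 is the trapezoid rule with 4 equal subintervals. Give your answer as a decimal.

Exact integral: ∫_-2^3.5 f(s) ds = -68.75.
T_4 = -73.94921875.
Error = -68.75 − (-73.94921875) = 5.19921875.

5.19921875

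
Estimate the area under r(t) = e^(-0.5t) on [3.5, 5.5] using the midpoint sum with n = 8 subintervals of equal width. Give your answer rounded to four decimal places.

Δt = (5.5 − 3.5)/8 = 0.25.
Midpoints: 3.625, 3.875, 4.125, 4.375, 4.625, 4.875, 5.125, 5.375.
r(3.625) ≈ 0.1632, r(3.875) ≈ 0.1441, r(4.125) ≈ 0.1271, r(4.375) ≈ 0.1122, r(4.625) ≈ 0.0990, r(4.875) ≈ 0.0874, r(5.125) ≈ 0.0771, r(5.375) ≈ 0.0681.
Sum = Δt · [r(3.625) + r(3.875) + r(4.125) + ...].
Sum ≈ 0.2195.

0.2195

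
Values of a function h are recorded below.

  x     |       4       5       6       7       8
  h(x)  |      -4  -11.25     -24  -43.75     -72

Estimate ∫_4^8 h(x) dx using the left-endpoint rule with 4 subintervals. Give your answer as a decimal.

-83

Δx = 1.
Sum = 1·[(-4) + (-11.25) + (-24) + (-43.75)] = -83.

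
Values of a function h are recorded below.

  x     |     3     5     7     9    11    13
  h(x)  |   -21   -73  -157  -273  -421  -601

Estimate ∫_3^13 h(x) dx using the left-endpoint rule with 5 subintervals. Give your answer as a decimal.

-1890

Δx = 2.
Sum = 2·[(-21) + (-73) + (-157) + (-273) + (-421)] = -1890.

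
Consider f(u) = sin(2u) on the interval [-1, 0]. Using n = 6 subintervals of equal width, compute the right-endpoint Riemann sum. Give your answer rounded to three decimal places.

Δu = (0 − (-1))/6 = 1/6.
Right endpoints: -5/6, -2/3, -0.5, -1/3, -1/6, 0.
f(-5/6) ≈ -0.995, f(-2/3) ≈ -0.972, f(-0.5) ≈ -0.841, f(-1/3) ≈ -0.618, f(-1/6) ≈ -0.327, f(0) ≈ 0.000.
Sum = Δu · [f(-5/6) + f(-2/3) + f(-0.5) + ...].
Sum ≈ -0.626.

-0.626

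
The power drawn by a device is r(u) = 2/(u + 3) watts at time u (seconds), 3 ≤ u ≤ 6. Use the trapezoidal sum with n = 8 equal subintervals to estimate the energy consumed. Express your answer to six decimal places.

Δu = (6 − 3)/8 = 0.375.
r(3) = 1/3, r(3.375) = 16/51, r(3.75) = 8/27, r(4.125) = 16/57, r(4.5) = 4/15, r(4.875) = 16/63, r(5.25) = 8/33, r(5.625) = 16/69, r(6) = 2/9.
T_8 = (Δu/2)·[r(u_0) + 2r(u_1) + ... + 2r(u_{7}) + r(u_8)].
Sum ≈ 0.811292.

0.811292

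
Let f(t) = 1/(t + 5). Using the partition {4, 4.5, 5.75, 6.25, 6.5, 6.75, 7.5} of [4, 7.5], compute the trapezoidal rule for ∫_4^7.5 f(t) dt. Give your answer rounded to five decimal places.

0.32890

Subinterval widths: 0.5, 1.25, 0.5, 0.25, 0.25, 0.75.
f(4) = 1/9, f(4.5) = 2/19, f(5.75) = 4/43, f(6.25) = 4/45, f(6.5) = 2/23, f(6.75) = 4/47, f(7.5) = 0.08.
On each subinterval the trapezoid contributes (Δt_i/2)·[f(t_{i-1}) + f(t_i)].
Sum ≈ 0.32890.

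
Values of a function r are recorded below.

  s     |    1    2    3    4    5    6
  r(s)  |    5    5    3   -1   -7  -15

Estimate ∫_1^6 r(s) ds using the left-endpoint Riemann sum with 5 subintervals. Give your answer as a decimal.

5

Δs = 1.
Sum = 1·[5 + 5 + 3 + (-1) + (-7)] = 5.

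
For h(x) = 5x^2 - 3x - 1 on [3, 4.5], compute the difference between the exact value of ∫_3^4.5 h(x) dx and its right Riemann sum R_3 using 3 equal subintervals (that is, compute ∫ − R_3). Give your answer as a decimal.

Exact integral: ∫_3^4.5 h(x) dx = 88.5.
R_3 = 101.75.
Error = 88.5 − 101.75 = -13.25.

-13.25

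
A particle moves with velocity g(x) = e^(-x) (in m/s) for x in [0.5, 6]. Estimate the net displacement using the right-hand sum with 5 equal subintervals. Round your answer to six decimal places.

Δx = (6 − 0.5)/5 = 1.1.
Right endpoints: 1.6, 2.7, 3.8, 4.9, 6.
g(1.6) ≈ 0.201897, g(2.7) ≈ 0.067206, g(3.8) ≈ 0.022371, g(4.9) ≈ 0.007447, g(6) ≈ 0.002479.
Sum = Δx · [g(1.6) + g(2.7) + g(3.8) + g(4.9) + g(6)].
Sum ≈ 0.331538.

0.331538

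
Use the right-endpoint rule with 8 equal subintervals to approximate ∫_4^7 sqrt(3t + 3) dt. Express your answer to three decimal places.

Δt = (7 − 4)/8 = 0.375.
Right endpoints: 4.375, 4.75, 5.125, 5.5, 5.875, 6.25, 6.625, 7.
f(4.375) ≈ 4.016, f(4.75) ≈ 4.153, f(5.125) ≈ 4.287, f(5.5) ≈ 4.416, f(5.875) ≈ 4.541, f(6.25) ≈ 4.664, f(6.625) ≈ 4.783, f(7) ≈ 4.899.
Sum = Δt · [f(4.375) + f(4.75) + f(5.125) + ...].
Sum ≈ 13.409.

13.409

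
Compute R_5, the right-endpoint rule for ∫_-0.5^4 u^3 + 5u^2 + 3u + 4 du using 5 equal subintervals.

Δu = (4 − (-0.5))/5 = 0.9.
Right endpoints: 0.4, 1.3, 2.2, 3.1, 4.
f(0.4) = 6.064, f(1.3) = 18.547, f(2.2) = 45.448, f(3.1) = 91.141, f(4) = 160.
Sum = Δu · [f(0.4) + f(1.3) + f(2.2) + f(3.1) + f(4)].
Sum = 289.08.

289.08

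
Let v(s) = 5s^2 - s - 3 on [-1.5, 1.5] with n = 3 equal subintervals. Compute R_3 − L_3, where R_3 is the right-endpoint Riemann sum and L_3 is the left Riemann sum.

R_3 = 3.25.
L_3 = 6.25.
R_3 − L_3 = -3.

-3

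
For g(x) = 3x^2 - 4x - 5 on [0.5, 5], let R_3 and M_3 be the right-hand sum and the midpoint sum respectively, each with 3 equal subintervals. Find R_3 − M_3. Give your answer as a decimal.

R_3 = 100.125.
M_3 = 50.34375.
R_3 − M_3 = 49.78125.

49.78125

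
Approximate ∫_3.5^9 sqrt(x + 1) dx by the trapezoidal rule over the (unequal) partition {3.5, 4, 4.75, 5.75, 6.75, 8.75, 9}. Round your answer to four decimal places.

Subinterval widths: 0.5, 0.75, 1, 1, 2, 0.25.
f(3.5) ≈ 2.1213, f(4) ≈ 2.2361, f(4.75) ≈ 2.3979, f(5.75) ≈ 2.5981, f(6.75) ≈ 2.7839, f(8.75) ≈ 3.1225, f(9) ≈ 3.1623.
On each subinterval the trapezoid contributes (Δx_i/2)·[f(x_{i-1}) + f(x_i)].
Sum ≈ 14.7080.

14.7080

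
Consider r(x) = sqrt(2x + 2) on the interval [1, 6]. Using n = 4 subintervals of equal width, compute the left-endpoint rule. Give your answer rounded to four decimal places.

Δx = (6 − 1)/4 = 1.25.
Left endpoints: 1, 2.25, 3.5, 4.75.
r(1) ≈ 2.0000, r(2.25) ≈ 2.5495, r(3.5) ≈ 3.0000, r(4.75) ≈ 3.3912.
Sum = Δx · [r(1) + r(2.25) + r(3.5) + r(4.75)].
Sum ≈ 13.6758.

13.6758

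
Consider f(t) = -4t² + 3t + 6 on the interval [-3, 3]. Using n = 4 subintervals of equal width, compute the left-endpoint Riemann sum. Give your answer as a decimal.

-58.5

Δt = (3 − (-3))/4 = 1.5.
Left endpoints: -3, -1.5, 0, 1.5.
f(-3) = -39, f(-1.5) = -7.5, f(0) = 6, f(1.5) = 1.5.
Sum = Δt · [f(-3) + f(-1.5) + f(0) + f(1.5)].
Sum = -58.5.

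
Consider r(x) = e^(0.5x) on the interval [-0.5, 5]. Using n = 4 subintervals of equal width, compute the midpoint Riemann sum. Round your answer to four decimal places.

Δx = (5 − (-0.5))/4 = 1.375.
Midpoints: 0.1875, 1.5625, 2.9375, 4.3125.
r(0.1875) ≈ 1.0983, r(1.5625) ≈ 2.1842, r(2.9375) ≈ 4.3438, r(4.3125) ≈ 8.6387.
Sum = Δx · [r(0.1875) + r(1.5625) + r(2.9375) + r(4.3125)].
Sum ≈ 22.3643.

22.3643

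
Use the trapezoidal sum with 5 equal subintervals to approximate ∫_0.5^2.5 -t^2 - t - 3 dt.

Δt = (2.5 − 0.5)/5 = 0.4.
f(0.5) = -3.75, f(0.9) = -4.71, f(1.3) = -5.99, f(1.7) = -7.59, f(2.1) = -9.51, f(2.5) = -11.75.
T_5 = (Δt/2)·[f(t_0) + 2f(t_1) + ... + 2f(t_{4}) + f(t_5)].
Sum = -14.22.

-14.22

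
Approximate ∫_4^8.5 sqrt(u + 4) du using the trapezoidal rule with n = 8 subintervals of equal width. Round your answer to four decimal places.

Δu = (8.5 − 4)/8 = 0.5625.
f(4) ≈ 2.8284, f(4.5625) ≈ 2.9262, f(5.125) ≈ 3.0208, f(5.6875) ≈ 3.1125, f(6.25) ≈ 3.2016, f(6.8125) ≈ 3.2882, f(7.375) ≈ 3.3727, f(7.9375) ≈ 3.4551, f(8.5) ≈ 3.5355.
T_8 = (Δu/2)·[f(u_0) + 2f(u_1) + ... + 2f(u_{7}) + f(u_8)].
Sum ≈ 14.3769.

14.3769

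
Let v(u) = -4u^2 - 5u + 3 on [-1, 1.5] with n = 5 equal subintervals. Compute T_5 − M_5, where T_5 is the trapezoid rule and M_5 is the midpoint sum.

-0.625

T_5 = -1.875.
M_5 = -1.25.
T_5 − M_5 = -0.625.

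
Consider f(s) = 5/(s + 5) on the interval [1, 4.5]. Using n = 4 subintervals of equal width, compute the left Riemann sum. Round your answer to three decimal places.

Δs = (4.5 − 1)/4 = 0.875.
Left endpoints: 1, 1.875, 2.75, 3.625.
f(1) = 5/6, f(1.875) = 8/11, f(2.75) = 20/31, f(3.625) = 40/69.
Sum = Δs · [f(1) + f(1.875) + f(2.75) + f(3.625)].
Sum ≈ 2.437.

2.437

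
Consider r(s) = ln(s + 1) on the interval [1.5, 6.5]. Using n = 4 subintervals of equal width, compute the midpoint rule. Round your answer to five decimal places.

7.83807

Δs = (6.5 − 1.5)/4 = 1.25.
Midpoints: 2.125, 3.375, 4.625, 5.875.
r(2.125) ≈ 1.13943, r(3.375) ≈ 1.47591, r(4.625) ≈ 1.72722, r(5.875) ≈ 1.92789.
Sum = Δs · [r(2.125) + r(3.375) + r(4.625) + r(5.875)].
Sum ≈ 7.83807.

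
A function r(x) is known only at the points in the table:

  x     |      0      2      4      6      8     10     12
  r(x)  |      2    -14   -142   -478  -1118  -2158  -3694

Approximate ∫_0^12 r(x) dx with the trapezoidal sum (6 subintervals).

-11512

Δx = 2.
T_6 = (2/2)·[2 + 2·(-14) + 2·(-142) + 2·(-478) + 2·(-1118) + 2·(-2158) + (-3694)] = -11512.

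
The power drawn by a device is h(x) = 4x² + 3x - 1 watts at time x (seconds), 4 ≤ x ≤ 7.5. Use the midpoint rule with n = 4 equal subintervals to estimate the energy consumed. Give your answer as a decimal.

533.1484375

Δx = (7.5 − 4)/4 = 0.875.
Midpoints: 4.4375, 5.3125, 6.1875, 7.0625.
h(4.4375) = 91.078125, h(5.3125) = 127.828125, h(6.1875) = 170.703125, h(7.0625) = 219.703125.
Sum = Δx · [h(4.4375) + h(5.3125) + h(6.1875) + h(7.0625)].
Sum = 533.1484375.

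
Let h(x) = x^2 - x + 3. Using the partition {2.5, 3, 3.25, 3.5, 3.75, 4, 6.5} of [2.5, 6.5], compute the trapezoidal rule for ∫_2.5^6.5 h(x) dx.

82.96875

Subinterval widths: 0.5, 0.25, 0.25, 0.25, 0.25, 2.5.
h(2.5) = 6.75, h(3) = 9, h(3.25) = 10.3125, h(3.5) = 11.75, h(3.75) = 13.3125, h(4) = 15, h(6.5) = 38.75.
On each subinterval the trapezoid contributes (Δx_i/2)·[h(x_{i-1}) + h(x_i)].
Sum = 82.96875.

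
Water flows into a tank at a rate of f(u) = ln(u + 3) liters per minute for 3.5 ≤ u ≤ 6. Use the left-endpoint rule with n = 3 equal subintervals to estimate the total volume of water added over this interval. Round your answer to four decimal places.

Δu = (6 − 3.5)/3 = 5/6.
Left endpoints: 3.5, 13/3, 31/6.
f(3.5) ≈ 1.8718, f(13/3) ≈ 1.9924, f(31/6) ≈ 2.1001.
Sum = Δu · [f(3.5) + f(13/3) + f(31/6)].
Sum ≈ 4.9702.

4.9702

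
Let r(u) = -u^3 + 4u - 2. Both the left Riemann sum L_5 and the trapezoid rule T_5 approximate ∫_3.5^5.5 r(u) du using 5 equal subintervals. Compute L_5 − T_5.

23.1

L_5 = -136.87.
T_5 = -159.97.
L_5 − T_5 = 23.1.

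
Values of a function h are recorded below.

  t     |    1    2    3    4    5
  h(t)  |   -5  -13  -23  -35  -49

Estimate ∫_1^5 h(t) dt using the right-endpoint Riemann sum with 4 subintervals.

-120

Δt = 1.
Sum = 1·[(-13) + (-23) + (-35) + (-49)] = -120.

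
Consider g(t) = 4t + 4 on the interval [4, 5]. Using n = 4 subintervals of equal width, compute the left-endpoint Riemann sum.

21.5

Δt = (5 − 4)/4 = 0.25.
Left endpoints: 4, 4.25, 4.5, 4.75.
g(4) = 20, g(4.25) = 21, g(4.5) = 22, g(4.75) = 23.
Sum = Δt · [g(4) + g(4.25) + g(4.5) + g(4.75)].
Sum = 21.5.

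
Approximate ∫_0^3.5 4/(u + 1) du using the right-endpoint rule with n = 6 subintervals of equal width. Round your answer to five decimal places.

Δu = (3.5 − 0)/6 = 7/12.
Right endpoints: 7/12, 7/6, 1.75, 7/3, 35/12, 3.5.
f(7/12) = 48/19, f(7/6) = 24/13, f(1.75) = 16/11, f(7/3) = 1.2, f(35/12) = 48/47, f(3.5) = 8/9.
Sum = Δu · [f(7/12) + f(7/6) + f(1.75) + ...].
Sum ≈ 5.21336.

5.21336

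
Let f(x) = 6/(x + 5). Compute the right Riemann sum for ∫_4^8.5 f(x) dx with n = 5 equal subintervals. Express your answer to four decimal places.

2.3356

Δx = (8.5 − 4)/5 = 0.9.
Right endpoints: 4.9, 5.8, 6.7, 7.6, 8.5.
f(4.9) = 20/33, f(5.8) = 5/9, f(6.7) = 20/39, f(7.6) = 10/21, f(8.5) = 4/9.
Sum = Δx · [f(4.9) + f(5.8) + f(6.7) + f(7.6) + f(8.5)].
Sum ≈ 2.3356.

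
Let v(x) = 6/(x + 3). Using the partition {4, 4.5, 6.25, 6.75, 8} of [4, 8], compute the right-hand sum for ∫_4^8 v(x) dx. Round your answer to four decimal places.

2.5246

Subinterval widths: 0.5, 1.75, 0.5, 1.25.
Right endpoints: 4.5, 6.25, 6.75, 8.
v(4.5) = 0.8, v(6.25) = 24/37, v(6.75) = 8/13, v(8) = 6/11.
Sum = Σ Δx_i · v(x_i).
Sum ≈ 2.5246.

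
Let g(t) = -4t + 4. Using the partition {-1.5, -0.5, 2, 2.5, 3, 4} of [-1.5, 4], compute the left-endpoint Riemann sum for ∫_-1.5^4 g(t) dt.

12

Subinterval widths: 1, 2.5, 0.5, 0.5, 1.
Left endpoints: -1.5, -0.5, 2, 2.5, 3.
g(-1.5) = 10, g(-0.5) = 6, g(2) = -4, g(2.5) = -6, g(3) = -8.
Sum = Σ Δt_i · g(t_i).
Sum = 12.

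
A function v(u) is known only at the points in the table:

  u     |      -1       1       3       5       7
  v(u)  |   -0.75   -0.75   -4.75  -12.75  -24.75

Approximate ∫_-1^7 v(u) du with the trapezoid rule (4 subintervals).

-62

Δu = 2.
T_4 = (2/2)·[(-0.75) + 2·(-0.75) + 2·(-4.75) + 2·(-12.75) + (-24.75)] = -62.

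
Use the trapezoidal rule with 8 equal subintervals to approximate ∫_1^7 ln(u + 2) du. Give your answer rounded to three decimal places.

10.469

Δu = (7 − 1)/8 = 0.75.
f(1) ≈ 1.099, f(1.75) ≈ 1.322, f(2.5) ≈ 1.504, f(3.25) ≈ 1.658, f(4) ≈ 1.792, f(4.75) ≈ 1.910, f(5.5) ≈ 2.015, f(6.25) ≈ 2.110, f(7) ≈ 2.197.
T_8 = (Δu/2)·[f(u_0) + 2f(u_1) + ... + 2f(u_{7}) + f(u_8)].
Sum ≈ 10.469.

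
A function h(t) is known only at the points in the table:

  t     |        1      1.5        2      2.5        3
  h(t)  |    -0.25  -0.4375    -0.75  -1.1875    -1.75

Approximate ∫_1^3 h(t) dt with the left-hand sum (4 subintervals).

Δt = 0.5.
Sum = 0.5·[(-0.25) + (-0.4375) + (-0.75) + (-1.1875)] = -1.3125.

-1.3125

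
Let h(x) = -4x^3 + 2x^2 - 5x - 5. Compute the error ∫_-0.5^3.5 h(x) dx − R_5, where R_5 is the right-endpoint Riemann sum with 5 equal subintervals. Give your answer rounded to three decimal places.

Exact integral: ∫_-0.5^3.5 h(x) dx ≈ -171.33333.
R_5 = -245.36.
Error ≈ -171.33333 − (-245.36) ≈ 74.027.

74.027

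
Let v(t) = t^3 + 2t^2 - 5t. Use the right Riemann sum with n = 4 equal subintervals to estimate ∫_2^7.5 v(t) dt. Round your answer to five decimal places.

Δt = (7.5 − 2)/4 = 1.375.
Right endpoints: 3.375, 4.75, 6.125, 7.5.
v(3.375) = 22707/512, v(4.75) = 128.546875, v(6.125) = 140385/512, v(7.5) = 496.875.
Sum = Δt · [v(3.375) + v(4.75) + v(6.125) + v(7.5)].
Sum ≈ 1297.94629.

1297.94629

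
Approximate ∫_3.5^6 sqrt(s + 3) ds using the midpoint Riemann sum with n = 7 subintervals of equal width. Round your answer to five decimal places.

6.95228

Δs = (6 − 3.5)/7 = 5/14.
Midpoints: 103/28, 113/28, 123/28, 4.75, 143/28, 153/28, 163/28.
f(103/28) ≈ 2.58429, f(113/28) ≈ 2.65249, f(123/28) ≈ 2.71898, f(4.75) ≈ 2.78388, f(143/28) ≈ 2.84730, f(153/28) ≈ 2.90934, f(163/28) ≈ 2.97009.
Sum = Δs · [f(103/28) + f(113/28) + f(123/28) + ...].
Sum ≈ 6.95228.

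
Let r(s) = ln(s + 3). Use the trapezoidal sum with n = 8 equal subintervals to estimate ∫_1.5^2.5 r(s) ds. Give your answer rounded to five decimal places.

1.60771

Δs = (2.5 − 1.5)/8 = 0.125.
r(1.5) ≈ 1.50408, r(1.625) ≈ 1.53148, r(1.75) ≈ 1.55814, r(1.875) ≈ 1.58412, r(2) ≈ 1.60944, r(2.125) ≈ 1.63413, r(2.25) ≈ 1.65823, r(2.375) ≈ 1.68176, r(2.5) ≈ 1.70475.
T_8 = (Δs/2)·[r(s_0) + 2r(s_1) + ... + 2r(s_{7}) + r(s_8)].
Sum ≈ 1.60771.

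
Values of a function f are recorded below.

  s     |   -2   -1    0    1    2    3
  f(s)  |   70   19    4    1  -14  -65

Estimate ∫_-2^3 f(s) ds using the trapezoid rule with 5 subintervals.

Δs = 1.
T_5 = (1/2)·[70 + 2·19 + 2·4 + 2·1 + 2·(-14) + (-65)] = 12.5.

12.5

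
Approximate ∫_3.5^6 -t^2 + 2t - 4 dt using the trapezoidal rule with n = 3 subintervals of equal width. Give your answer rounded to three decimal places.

Δt = (6 − 3.5)/3 = 5/6.
f(3.5) = -9.25, f(13/3) = -127/9, f(31/6) = -733/36, f(6) = -28.
T_3 = (Δt/2)·[f(t_0) + 2f(t_1) + 2f(t_2) + f(t_3)].
Sum ≈ -44.248.

-44.248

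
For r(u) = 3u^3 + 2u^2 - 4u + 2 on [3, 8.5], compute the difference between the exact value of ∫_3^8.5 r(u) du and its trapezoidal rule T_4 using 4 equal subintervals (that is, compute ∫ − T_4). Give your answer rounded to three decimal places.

-93.153

Exact integral: ∫_3^8.5 r(u) du ≈ 4130.21354.
T_4 ≈ 4223.36621.
Error ≈ 4130.21354 − 4223.36621 ≈ -93.153.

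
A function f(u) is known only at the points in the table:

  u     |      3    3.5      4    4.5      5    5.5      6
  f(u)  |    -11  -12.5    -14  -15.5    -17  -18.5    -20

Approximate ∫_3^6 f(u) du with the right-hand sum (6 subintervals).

Δu = 0.5.
Sum = 0.5·[(-12.5) + (-14) + (-15.5) + (-17) + (-18.5) + (-20)] = -48.75.

-48.75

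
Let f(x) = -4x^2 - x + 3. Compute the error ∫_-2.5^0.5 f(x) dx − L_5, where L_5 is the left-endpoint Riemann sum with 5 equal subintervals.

7.02

Exact integral: ∫_-2.5^0.5 f(x) dx = -9.
L_5 = -16.02.
Error = -9 − (-16.02) = 7.02.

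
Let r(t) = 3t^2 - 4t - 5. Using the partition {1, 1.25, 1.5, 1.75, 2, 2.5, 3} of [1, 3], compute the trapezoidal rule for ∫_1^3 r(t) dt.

Subinterval widths: 0.25, 0.25, 0.25, 0.25, 0.5, 0.5.
r(1) = -6, r(1.25) = -5.3125, r(1.5) = -4.25, r(1.75) = -2.8125, r(2) = -1, r(2.5) = 3.75, r(3) = 10.
On each subinterval the trapezoid contributes (Δt_i/2)·[r(t_{i-1}) + r(t_i)].
Sum = 0.15625.

0.15625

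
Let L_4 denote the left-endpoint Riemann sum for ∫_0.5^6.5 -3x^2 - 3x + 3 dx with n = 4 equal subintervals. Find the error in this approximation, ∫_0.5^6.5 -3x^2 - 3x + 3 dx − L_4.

-101.25

Exact integral: ∫_0.5^6.5 f(x) dx = -319.5.
L_4 = -218.25.
Error = -319.5 − (-218.25) = -101.25.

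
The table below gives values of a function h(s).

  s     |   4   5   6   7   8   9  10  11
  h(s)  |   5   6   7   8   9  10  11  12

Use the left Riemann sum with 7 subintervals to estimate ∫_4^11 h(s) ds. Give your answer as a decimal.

Δs = 1.
Sum = 1·[5 + 6 + 7 + 8 + 9 + 10 + 11] = 56.

56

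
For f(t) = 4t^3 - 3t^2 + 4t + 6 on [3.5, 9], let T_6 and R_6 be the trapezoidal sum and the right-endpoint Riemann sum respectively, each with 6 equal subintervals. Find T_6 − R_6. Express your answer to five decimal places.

-1173.44792

T_6 ≈ 5950.7708333.
R_6 = 7124.21875.
T_6 − R_6 ≈ -1173.44792.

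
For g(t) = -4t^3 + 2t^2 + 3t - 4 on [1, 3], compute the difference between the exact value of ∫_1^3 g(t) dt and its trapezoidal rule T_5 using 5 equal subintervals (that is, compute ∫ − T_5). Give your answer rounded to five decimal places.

1.17333

Exact integral: ∫_1^3 g(t) dt ≈ -58.6666667.
T_5 = -59.84.
Error ≈ -58.6666667 − (-59.84) ≈ 1.17333.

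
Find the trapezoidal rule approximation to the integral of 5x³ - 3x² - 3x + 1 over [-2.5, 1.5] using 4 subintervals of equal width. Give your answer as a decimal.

Δx = (1.5 − (-2.5))/4 = 1.
f(-2.5) = -88.375, f(-1.5) = -18.125, f(-0.5) = 1.125, f(0.5) = -0.625, f(1.5) = 6.625.
T_4 = (Δx/2)·[f(x_0) + 2f(x_1) + 2f(x_2) + 2f(x_3) + f(x_4)].
Sum = -58.5.

-58.5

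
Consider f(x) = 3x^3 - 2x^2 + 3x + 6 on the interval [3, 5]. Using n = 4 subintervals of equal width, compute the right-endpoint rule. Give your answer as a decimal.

Δx = (5 − 3)/4 = 0.5.
Right endpoints: 3.5, 4, 4.5, 5.
f(3.5) = 120.625, f(4) = 178, f(4.5) = 252.375, f(5) = 346.
Sum = Δx · [f(3.5) + f(4) + f(4.5) + f(5)].
Sum = 448.5.

448.5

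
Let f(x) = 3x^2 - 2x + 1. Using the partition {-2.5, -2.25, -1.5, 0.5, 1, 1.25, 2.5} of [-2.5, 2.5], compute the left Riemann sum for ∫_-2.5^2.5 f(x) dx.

48.0625

Subinterval widths: 0.25, 0.75, 2, 0.5, 0.25, 1.25.
Left endpoints: -2.5, -2.25, -1.5, 0.5, 1, 1.25.
f(-2.5) = 24.75, f(-2.25) = 20.6875, f(-1.5) = 10.75, f(0.5) = 0.75, f(1) = 2, f(1.25) = 3.1875.
Sum = Σ Δx_i · f(x_i).
Sum = 48.0625.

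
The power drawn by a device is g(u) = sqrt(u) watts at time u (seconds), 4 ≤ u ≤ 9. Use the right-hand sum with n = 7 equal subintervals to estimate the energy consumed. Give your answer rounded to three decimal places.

13.020

Δu = (9 − 4)/7 = 5/7.
Right endpoints: 33/7, 38/7, 43/7, 48/7, 53/7, 58/7, 9.
g(33/7) ≈ 2.171, g(38/7) ≈ 2.330, g(43/7) ≈ 2.478, g(48/7) ≈ 2.619, g(53/7) ≈ 2.752, g(58/7) ≈ 2.878, g(9) ≈ 3.000.
Sum = Δu · [g(33/7) + g(38/7) + g(43/7) + ...].
Sum ≈ 13.020.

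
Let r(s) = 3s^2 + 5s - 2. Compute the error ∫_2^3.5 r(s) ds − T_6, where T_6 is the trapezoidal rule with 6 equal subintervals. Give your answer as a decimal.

Exact integral: ∫_2^3.5 r(s) ds = 52.5.
T_6 = 52.546875.
Error = 52.5 − 52.546875 = -0.046875.

-0.046875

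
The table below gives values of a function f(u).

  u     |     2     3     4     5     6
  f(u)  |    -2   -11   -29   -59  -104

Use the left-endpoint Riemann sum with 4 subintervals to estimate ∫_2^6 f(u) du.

Δu = 1.
Sum = 1·[(-2) + (-11) + (-29) + (-59)] = -101.

-101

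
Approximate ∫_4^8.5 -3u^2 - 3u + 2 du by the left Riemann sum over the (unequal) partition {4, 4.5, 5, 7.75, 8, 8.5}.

Subinterval widths: 0.5, 0.5, 2.75, 0.25, 0.5.
Left endpoints: 4, 4.5, 5, 7.75, 8.
f(4) = -58, f(4.5) = -72.25, f(5) = -88, f(7.75) = -201.4375, f(8) = -214.
Sum = Σ Δu_i · f(u_i).
Sum = -464.484375.

-464.484375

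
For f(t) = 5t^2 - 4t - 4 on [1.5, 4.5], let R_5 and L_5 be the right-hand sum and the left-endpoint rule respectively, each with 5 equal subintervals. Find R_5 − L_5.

46.8

R_5 = 122.55.
L_5 = 75.75.
R_5 − L_5 = 46.8.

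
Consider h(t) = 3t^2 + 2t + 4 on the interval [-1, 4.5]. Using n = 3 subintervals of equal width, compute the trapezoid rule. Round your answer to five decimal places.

142.61806

Δt = (4.5 − (-1))/3 = 11/6.
h(-1) = 5, h(5/6) = 7.75, h(8/3) = 92/3, h(4.5) = 73.75.
T_3 = (Δt/2)·[h(t_0) + 2h(t_1) + 2h(t_2) + h(t_3)].
Sum ≈ 142.61806.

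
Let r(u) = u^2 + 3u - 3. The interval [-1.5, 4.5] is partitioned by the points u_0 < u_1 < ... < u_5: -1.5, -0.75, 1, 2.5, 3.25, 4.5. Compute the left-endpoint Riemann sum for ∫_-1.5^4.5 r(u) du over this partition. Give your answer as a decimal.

19.0625

Subinterval widths: 0.75, 1.75, 1.5, 0.75, 1.25.
Left endpoints: -1.5, -0.75, 1, 2.5, 3.25.
r(-1.5) = -5.25, r(-0.75) = -4.6875, r(1) = 1, r(2.5) = 10.75, r(3.25) = 17.3125.
Sum = Σ Δu_i · r(u_i).
Sum = 19.0625.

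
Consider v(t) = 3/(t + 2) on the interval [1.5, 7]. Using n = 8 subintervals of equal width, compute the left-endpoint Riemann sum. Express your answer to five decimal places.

3.02160

Δt = (7 − 1.5)/8 = 0.6875.
Left endpoints: 1.5, 2.1875, 2.875, 3.5625, 4.25, 4.9375, 5.625, 6.3125.
v(1.5) = 6/7, v(2.1875) = 48/67, v(2.875) = 8/13, v(3.5625) = 48/89, v(4.25) = 0.48, v(4.9375) = 16/37, v(5.625) = 24/61, v(6.3125) = 48/133.
Sum = Δt · [v(1.5) + v(2.1875) + v(2.875) + ...].
Sum ≈ 3.02160.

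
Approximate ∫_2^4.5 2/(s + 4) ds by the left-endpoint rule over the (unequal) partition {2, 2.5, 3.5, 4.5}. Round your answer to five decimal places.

0.74103

Subinterval widths: 0.5, 1, 1.
Left endpoints: 2, 2.5, 3.5.
f(2) = 1/3, f(2.5) = 4/13, f(3.5) = 4/15.
Sum = Σ Δs_i · f(s_i).
Sum ≈ 0.74103.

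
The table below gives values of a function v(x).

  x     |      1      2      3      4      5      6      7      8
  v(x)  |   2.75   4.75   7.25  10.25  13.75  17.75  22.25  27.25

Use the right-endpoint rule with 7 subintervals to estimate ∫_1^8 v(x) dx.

Δx = 1.
Sum = 1·[4.75 + 7.25 + 10.25 + 13.75 + 17.75 + 22.25 + 27.25] = 103.25.

103.25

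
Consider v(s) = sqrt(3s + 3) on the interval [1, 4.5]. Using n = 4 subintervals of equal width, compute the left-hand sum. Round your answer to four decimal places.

Δs = (4.5 − 1)/4 = 0.875.
Left endpoints: 1, 1.875, 2.75, 3.625.
v(1) ≈ 2.4495, v(1.875) ≈ 2.9368, v(2.75) ≈ 3.3541, v(3.625) ≈ 3.7249.
Sum = Δs · [v(1) + v(1.875) + v(2.75) + v(3.625)].
Sum ≈ 10.9072.

10.9072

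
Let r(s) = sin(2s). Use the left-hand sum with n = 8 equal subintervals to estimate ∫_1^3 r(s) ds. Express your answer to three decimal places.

-0.525

Δs = (3 − 1)/8 = 0.25.
Left endpoints: 1, 1.25, 1.5, 1.75, 2, 2.25, 2.5, 2.75.
r(1) ≈ 0.909, r(1.25) ≈ 0.598, r(1.5) ≈ 0.141, r(1.75) ≈ -0.351, r(2) ≈ -0.757, r(2.25) ≈ -0.978, r(2.5) ≈ -0.959, r(2.75) ≈ -0.706.
Sum = Δs · [r(1) + r(1.25) + r(1.5) + ...].
Sum ≈ -0.525.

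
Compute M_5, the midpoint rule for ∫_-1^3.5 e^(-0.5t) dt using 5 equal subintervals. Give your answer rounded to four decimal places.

2.9252

Δt = (3.5 − (-1))/5 = 0.9.
Midpoints: -0.55, 0.35, 1.25, 2.15, 3.05.
f(-0.55) ≈ 1.3165, f(0.35) ≈ 0.8395, f(1.25) ≈ 0.5353, f(2.15) ≈ 0.3413, f(3.05) ≈ 0.2176.
Sum = Δt · [f(-0.55) + f(0.35) + f(1.25) + f(2.15) + f(3.05)].
Sum ≈ 2.9252.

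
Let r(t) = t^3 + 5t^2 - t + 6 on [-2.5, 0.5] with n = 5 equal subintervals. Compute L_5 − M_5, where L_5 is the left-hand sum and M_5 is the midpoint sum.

5.715

L_5 = 43.035.
M_5 = 37.32.
L_5 − M_5 = 5.715.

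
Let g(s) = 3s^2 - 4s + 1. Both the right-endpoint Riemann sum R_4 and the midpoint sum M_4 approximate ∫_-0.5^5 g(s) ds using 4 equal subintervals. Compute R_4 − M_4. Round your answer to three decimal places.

R_4 = 122.24609375.
M_4 ≈ 78.52539.
R_4 − M_4 ≈ 43.721.

43.721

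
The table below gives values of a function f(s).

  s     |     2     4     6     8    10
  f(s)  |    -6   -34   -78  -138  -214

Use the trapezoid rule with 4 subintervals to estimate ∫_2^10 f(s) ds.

Δs = 2.
T_4 = (2/2)·[(-6) + 2·(-34) + 2·(-78) + 2·(-138) + (-214)] = -720.

-720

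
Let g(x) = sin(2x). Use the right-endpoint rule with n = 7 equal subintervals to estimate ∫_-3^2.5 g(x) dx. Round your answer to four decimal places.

-0.2209

Δx = (2.5 − (-3))/7 = 11/14.
Right endpoints: -31/14, -10/7, -9/14, 1/7, 13/14, 12/7, 2.5.
g(-31/14) ≈ 0.9600, g(-10/7) ≈ -0.2806, g(-9/14) ≈ -0.9596, g(1/7) ≈ 0.2818, g(13/14) ≈ 0.9593, g(12/7) ≈ -0.2831, g(2.5) ≈ -0.9589.
Sum = Δx · [g(-31/14) + g(-10/7) + g(-9/14) + ...].
Sum ≈ -0.2209.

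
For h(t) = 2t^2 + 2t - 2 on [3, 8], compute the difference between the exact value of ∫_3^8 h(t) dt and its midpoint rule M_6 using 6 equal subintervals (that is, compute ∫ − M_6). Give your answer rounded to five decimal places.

0.57870

Exact integral: ∫_3^8 h(t) dt ≈ 368.3333333.
M_6 ≈ 367.7546296.
Error ≈ 368.3333333 − 367.7546296 ≈ 0.57870.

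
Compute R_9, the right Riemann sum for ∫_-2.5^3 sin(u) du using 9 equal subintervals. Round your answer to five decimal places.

Δu = (3 − (-2.5))/9 = 11/18.
Right endpoints: -17/9, -23/18, -2/3, -1/18, 5/9, 7/6, 16/9, 43/18, 3.
f(-17/9) ≈ -0.94983, f(-23/18) ≈ -0.95738, f(-2/3) ≈ -0.61837, f(-1/18) ≈ -0.05553, f(5/9) ≈ 0.52742, f(7/6) ≈ 0.91944, f(16/9) ≈ 0.97866, f(43/18) ≈ 0.68361, f(3) ≈ 0.14112.
Sum = Δu · [f(-17/9) + f(-23/18) + f(-2/3) + ...].
Sum ≈ 0.40892.

0.40892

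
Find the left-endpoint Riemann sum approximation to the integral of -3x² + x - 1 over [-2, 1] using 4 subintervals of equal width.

Δx = (1 − (-2))/4 = 0.75.
Left endpoints: -2, -1.25, -0.5, 0.25.
f(-2) = -15, f(-1.25) = -6.9375, f(-0.5) = -2.25, f(0.25) = -0.9375.
Sum = Δx · [f(-2) + f(-1.25) + f(-0.5) + f(0.25)].
Sum = -18.84375.

-18.84375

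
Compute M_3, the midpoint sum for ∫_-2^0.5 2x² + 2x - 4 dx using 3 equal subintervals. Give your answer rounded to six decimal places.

-8.622685

Δx = (0.5 − (-2))/3 = 5/6.
Midpoints: -19/12, -0.75, 1/12.
f(-19/12) = -155/72, f(-0.75) = -4.375, f(1/12) = -275/72.
Sum = Δx · [f(-19/12) + f(-0.75) + f(1/12)].
Sum ≈ -8.622685.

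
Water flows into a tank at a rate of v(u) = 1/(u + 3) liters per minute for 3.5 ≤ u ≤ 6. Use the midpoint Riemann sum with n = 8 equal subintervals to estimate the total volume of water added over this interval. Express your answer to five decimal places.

Δu = (6 − 3.5)/8 = 0.3125.
Midpoints: 3.65625, 3.96875, 4.28125, 4.59375, 4.90625, 5.21875, 5.53125, 5.84375.
v(3.65625) = 32/213, v(3.96875) = 32/223, v(4.28125) = 32/233, v(4.59375) = 32/243, v(4.90625) = 32/253, v(5.21875) = 32/263, v(5.53125) = 32/273, v(5.84375) = 32/283.
Sum = Δu · [v(3.65625) + v(3.96875) + v(4.28125) + ...].
Sum ≈ 0.32538.

0.32538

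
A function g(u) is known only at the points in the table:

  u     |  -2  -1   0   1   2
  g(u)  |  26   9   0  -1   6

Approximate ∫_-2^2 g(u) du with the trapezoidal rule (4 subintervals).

Δu = 1.
T_4 = (1/2)·[26 + 2·9 + 2·0 + 2·(-1) + 6] = 24.

24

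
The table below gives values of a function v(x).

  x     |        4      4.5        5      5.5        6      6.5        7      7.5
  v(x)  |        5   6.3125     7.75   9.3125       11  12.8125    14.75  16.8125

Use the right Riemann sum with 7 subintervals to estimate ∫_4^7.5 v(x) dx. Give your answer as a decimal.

Δx = 0.5.
Sum = 0.5·[6.3125 + 7.75 + 9.3125 + 11 + 12.8125 + 14.75 + 16.8125] = 39.375.

39.375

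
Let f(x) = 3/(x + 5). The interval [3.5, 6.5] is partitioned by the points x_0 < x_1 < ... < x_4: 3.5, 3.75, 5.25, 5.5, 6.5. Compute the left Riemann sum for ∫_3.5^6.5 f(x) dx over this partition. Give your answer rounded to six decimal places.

0.961406

Subinterval widths: 0.25, 1.5, 0.25, 1.
Left endpoints: 3.5, 3.75, 5.25, 5.5.
f(3.5) = 6/17, f(3.75) = 12/35, f(5.25) = 12/41, f(5.5) = 2/7.
Sum = Σ Δx_i · f(x_i).
Sum ≈ 0.961406.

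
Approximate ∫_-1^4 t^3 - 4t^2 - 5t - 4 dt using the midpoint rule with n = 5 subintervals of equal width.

-80.625

Δt = (4 − (-1))/5 = 1.
Midpoints: -0.5, 0.5, 1.5, 2.5, 3.5.
f(-0.5) = -2.625, f(0.5) = -7.375, f(1.5) = -17.125, f(2.5) = -25.875, f(3.5) = -27.625.
Sum = Δt · [f(-0.5) + f(0.5) + f(1.5) + f(2.5) + f(3.5)].
Sum = -80.625.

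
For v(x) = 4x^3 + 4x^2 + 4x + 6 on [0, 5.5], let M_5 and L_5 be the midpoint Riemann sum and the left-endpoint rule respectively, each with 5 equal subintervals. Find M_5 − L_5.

M_5 = 1209.87625.
L_5 = 826.76.
M_5 − L_5 = 383.11625.

383.11625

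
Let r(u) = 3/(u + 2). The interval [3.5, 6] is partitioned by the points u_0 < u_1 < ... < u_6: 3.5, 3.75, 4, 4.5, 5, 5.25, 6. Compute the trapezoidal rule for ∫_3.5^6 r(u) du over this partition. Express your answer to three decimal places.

1.125

Subinterval widths: 0.25, 0.25, 0.5, 0.5, 0.25, 0.75.
r(3.5) = 6/11, r(3.75) = 12/23, r(4) = 0.5, r(4.5) = 6/13, r(5) = 3/7, r(5.25) = 12/29, r(6) = 0.375.
On each subinterval the trapezoid contributes (Δu_i/2)·[r(u_{i-1}) + r(u_i)].
Sum ≈ 1.125.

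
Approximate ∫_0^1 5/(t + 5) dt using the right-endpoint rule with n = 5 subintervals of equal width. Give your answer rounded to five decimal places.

0.89514

Δt = (1 − 0)/5 = 0.2.
Right endpoints: 0.2, 0.4, 0.6, 0.8, 1.
f(0.2) = 25/26, f(0.4) = 25/27, f(0.6) = 25/28, f(0.8) = 25/29, f(1) = 5/6.
Sum = Δt · [f(0.2) + f(0.4) + f(0.6) + f(0.8) + f(1)].
Sum ≈ 0.89514.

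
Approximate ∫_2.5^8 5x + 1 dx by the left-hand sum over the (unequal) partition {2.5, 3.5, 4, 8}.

Subinterval widths: 1, 0.5, 4.
Left endpoints: 2.5, 3.5, 4.
f(2.5) = 13.5, f(3.5) = 18.5, f(4) = 21.
Sum = Σ Δx_i · f(x_i).
Sum = 106.75.

106.75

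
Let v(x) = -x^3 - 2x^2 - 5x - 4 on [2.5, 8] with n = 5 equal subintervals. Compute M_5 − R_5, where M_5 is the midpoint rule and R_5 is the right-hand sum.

M_5 = -1501.6821875.
R_5 = -1882.87.
M_5 − R_5 = 381.1878125.

381.1878125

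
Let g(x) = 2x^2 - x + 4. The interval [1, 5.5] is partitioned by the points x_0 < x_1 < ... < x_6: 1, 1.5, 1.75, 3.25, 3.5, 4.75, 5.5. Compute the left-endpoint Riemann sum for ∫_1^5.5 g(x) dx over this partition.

86.8125

Subinterval widths: 0.5, 0.25, 1.5, 0.25, 1.25, 0.75.
Left endpoints: 1, 1.5, 1.75, 3.25, 3.5, 4.75.
g(1) = 5, g(1.5) = 7, g(1.75) = 8.375, g(3.25) = 21.875, g(3.5) = 25, g(4.75) = 44.375.
Sum = Σ Δx_i · g(x_i).
Sum = 86.8125.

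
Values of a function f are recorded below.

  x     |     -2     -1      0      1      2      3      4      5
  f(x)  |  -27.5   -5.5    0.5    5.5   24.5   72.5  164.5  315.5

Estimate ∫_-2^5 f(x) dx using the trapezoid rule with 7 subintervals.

406

Δx = 1.
T_7 = (1/2)·[(-27.5) + 2·(-5.5) + 2·0.5 + 2·5.5 + 2·24.5 + 2·72.5 + 2·164.5 + 315.5] = 406.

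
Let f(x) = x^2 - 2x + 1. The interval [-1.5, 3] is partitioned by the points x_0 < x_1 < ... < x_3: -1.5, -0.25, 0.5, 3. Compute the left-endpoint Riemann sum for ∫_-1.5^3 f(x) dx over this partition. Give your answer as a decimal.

9.609375

Subinterval widths: 1.25, 0.75, 2.5.
Left endpoints: -1.5, -0.25, 0.5.
f(-1.5) = 6.25, f(-0.25) = 1.5625, f(0.5) = 0.25.
Sum = Σ Δx_i · f(x_i).
Sum = 9.609375.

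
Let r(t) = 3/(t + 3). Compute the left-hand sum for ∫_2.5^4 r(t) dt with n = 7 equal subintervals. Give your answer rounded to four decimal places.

0.7362

Δt = (4 − 2.5)/7 = 3/14.
Left endpoints: 2.5, 19/7, 41/14, 22/7, 47/14, 25/7, 53/14.
r(2.5) = 6/11, r(19/7) = 0.525, r(41/14) = 42/83, r(22/7) = 21/43, r(47/14) = 42/89, r(25/7) = 21/46, r(53/14) = 42/95.
Sum = Δt · [r(2.5) + r(19/7) + r(41/14) + ...].
Sum ≈ 0.7362.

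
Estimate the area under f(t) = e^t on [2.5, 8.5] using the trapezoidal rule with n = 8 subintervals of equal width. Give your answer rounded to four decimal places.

Δt = (8.5 − 2.5)/8 = 0.75.
f(2.5) ≈ 12.1825, f(3.25) ≈ 25.7903, f(4) ≈ 54.5982, f(4.75) ≈ 115.5843, f(5.5) ≈ 244.6919, f(6.25) ≈ 518.0128, f(7) ≈ 1096.6332, f(7.75) ≈ 2321.5724, f(8.5) ≈ 4914.7688.
T_8 = (Δt/2)·[f(t_0) + 2f(t_1) + ... + 2f(t_{7}) + f(t_8)].
Sum ≈ 5130.2691.

5130.2691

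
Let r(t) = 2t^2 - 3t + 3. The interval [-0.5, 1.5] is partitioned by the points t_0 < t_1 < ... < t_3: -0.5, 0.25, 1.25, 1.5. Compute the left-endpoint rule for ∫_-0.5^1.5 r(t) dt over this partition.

Subinterval widths: 0.75, 1, 0.25.
Left endpoints: -0.5, 0.25, 1.25.
r(-0.5) = 5, r(0.25) = 2.375, r(1.25) = 2.375.
Sum = Σ Δt_i · r(t_i).
Sum = 6.71875.

6.71875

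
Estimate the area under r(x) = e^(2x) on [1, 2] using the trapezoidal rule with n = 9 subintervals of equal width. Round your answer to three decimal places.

23.702

Δx = (2 − 1)/9 = 1/9.
r(1) ≈ 7.389, r(10/9) ≈ 9.228, r(11/9) ≈ 11.524, r(4/3) ≈ 14.392, r(13/9) ≈ 17.973, r(14/9) ≈ 22.446, r(5/3) ≈ 28.032, r(16/9) ≈ 35.007, r(17/9) ≈ 43.719, r(2) ≈ 54.598.
T_9 = (Δx/2)·[r(x_0) + 2r(x_1) + ... + 2r(x_{8}) + r(x_9)].
Sum ≈ 23.702.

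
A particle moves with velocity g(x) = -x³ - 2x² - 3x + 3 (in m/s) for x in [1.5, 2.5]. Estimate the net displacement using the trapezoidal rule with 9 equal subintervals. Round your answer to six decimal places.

-19.683128

Δx = (2.5 − 1.5)/9 = 1/9.
g(1.5) = -9.375, g(29/18) = -65357/5832, g(31/18) = -77023/5832, g(11/6) = -3323/216, g(35/18) = -103499/5832, g(37/18) = -118405/5832, g(13/6) = -4981/216, g(41/18) = -151793/5832, g(43/18) = -170371/5832, g(2.5) = -32.625.
T_9 = (Δx/2)·[g(x_0) + 2g(x_1) + ... + 2g(x_{8}) + g(x_9)].
Sum ≈ -19.683128.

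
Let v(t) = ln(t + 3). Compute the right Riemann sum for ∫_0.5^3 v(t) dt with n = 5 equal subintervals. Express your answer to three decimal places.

3.998

Δt = (3 − 0.5)/5 = 0.5.
Right endpoints: 1, 1.5, 2, 2.5, 3.
v(1) ≈ 1.386, v(1.5) ≈ 1.504, v(2) ≈ 1.609, v(2.5) ≈ 1.705, v(3) ≈ 1.792.
Sum = Δt · [v(1) + v(1.5) + v(2) + v(2.5) + v(3)].
Sum ≈ 3.998.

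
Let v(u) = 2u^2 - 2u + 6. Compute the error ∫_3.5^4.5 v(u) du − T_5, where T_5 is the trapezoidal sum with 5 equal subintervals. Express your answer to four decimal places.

Exact integral: ∫_3.5^4.5 v(u) du ≈ 30.166667.
T_5 = 30.18.
Error ≈ 30.166667 − 30.18 ≈ -0.0133.

-0.0133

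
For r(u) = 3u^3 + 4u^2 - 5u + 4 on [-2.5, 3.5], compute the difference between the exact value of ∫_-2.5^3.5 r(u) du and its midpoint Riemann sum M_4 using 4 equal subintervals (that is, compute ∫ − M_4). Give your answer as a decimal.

Exact integral: ∫_-2.5^3.5 r(u) du = 170.25.
M_4 = 160.6875.
Error = 170.25 − 160.6875 = 9.5625.

9.5625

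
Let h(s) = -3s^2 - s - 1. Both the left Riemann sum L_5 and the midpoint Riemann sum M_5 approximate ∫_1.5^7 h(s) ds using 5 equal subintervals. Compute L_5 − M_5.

L_5 = -291.665.
M_5 = -366.83625.
L_5 − M_5 = 75.17125.

75.17125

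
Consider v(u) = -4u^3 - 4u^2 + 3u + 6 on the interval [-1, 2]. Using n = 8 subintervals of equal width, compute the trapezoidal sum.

-5.203125

Δu = (2 − (-1))/8 = 0.375.
v(-1) = 3, v(-0.625) = 3.5390625, v(-0.25) = 5.0625, v(0.125) = 6.3046875, v(0.5) = 6, v(0.875) = 2.8828125, v(1.25) = -4.3125, v(1.625) = -16.8515625, v(2) = -36.
T_8 = (Δu/2)·[v(u_0) + 2v(u_1) + ... + 2v(u_{7}) + v(u_8)].
Sum = -5.203125.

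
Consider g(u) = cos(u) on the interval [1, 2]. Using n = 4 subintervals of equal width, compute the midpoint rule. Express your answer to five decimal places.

Δu = (2 − 1)/4 = 0.25.
Midpoints: 1.125, 1.375, 1.625, 1.875.
g(1.125) ≈ 0.43118, g(1.375) ≈ 0.19455, g(1.625) ≈ -0.05418, g(1.875) ≈ -0.29953.
Sum = Δu · [g(1.125) + g(1.375) + g(1.625) + g(1.875)].
Sum ≈ 0.06800.

0.06800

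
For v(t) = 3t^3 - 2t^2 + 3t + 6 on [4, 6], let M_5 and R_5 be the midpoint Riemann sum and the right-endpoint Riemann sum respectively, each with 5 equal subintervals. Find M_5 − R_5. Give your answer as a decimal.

-87.84

M_5 = 719.52.
R_5 = 807.36.
M_5 − R_5 = -87.84.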